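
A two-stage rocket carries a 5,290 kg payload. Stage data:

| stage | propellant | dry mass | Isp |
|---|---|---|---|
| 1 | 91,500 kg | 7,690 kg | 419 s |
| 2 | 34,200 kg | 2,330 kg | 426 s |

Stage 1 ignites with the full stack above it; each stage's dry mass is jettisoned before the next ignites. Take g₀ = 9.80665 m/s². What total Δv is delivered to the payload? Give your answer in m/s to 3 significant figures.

Δv ≈ 11400 m/s

Ignition mass of stage 1 = 91,500+7,690 + 34,200+2,330 + 5,290 = 141,010 kg.
Stage 1: m₀ = 141,010 kg, m_f = 141,010 − 91,500 = 49,510 kg; Δv = 419×9.80665×ln(2.848) = 4109.0×1.0467 ≈ 4301 m/s.
Stage 2: m₀ = 41,820 kg, m_f = 41,820 − 34,200 = 7,620 kg; Δv = 426×9.80665×ln(5.488) = 4177.6×1.7026 ≈ 7113 m/s.
Total Δv = 4301 + 7113 = 11414 m/s.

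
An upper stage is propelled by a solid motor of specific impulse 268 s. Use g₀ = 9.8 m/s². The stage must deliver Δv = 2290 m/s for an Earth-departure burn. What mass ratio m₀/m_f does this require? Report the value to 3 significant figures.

v_e = Isp · g₀ = 268 × 9.8 = 2626.4 m/s.
m₀/m_f = exp(Δv / v_e) = exp(2290 / 2626.4) = exp(0.8719) = 2.3915.

mass ratio ≈ 2.39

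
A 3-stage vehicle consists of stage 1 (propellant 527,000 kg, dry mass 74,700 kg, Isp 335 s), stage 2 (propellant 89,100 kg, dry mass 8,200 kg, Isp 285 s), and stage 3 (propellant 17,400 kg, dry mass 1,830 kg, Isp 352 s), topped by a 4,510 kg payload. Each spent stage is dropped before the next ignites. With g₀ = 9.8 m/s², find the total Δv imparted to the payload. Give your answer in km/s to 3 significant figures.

Δv ≈ 12.6 km/s

Ignition mass of stage 1 = 527,000+74,700 + 89,100+8,200 + 17,400+1,830 + 4,510 = 722,740 kg.
Stage 1: m₀ = 722,740 kg, m_f = 722,740 − 527,000 = 195,740 kg; Δv = 335×9.8×ln(3.692) = 3283.0×1.3063 ≈ 4288 m/s.
Stage 2: m₀ = 121,040 kg, m_f = 121,040 − 89,100 = 31,940 kg; Δv = 285×9.8×ln(3.79) = 2793.0×1.3323 ≈ 3721 m/s.
Stage 3: m₀ = 23,740 kg, m_f = 23,740 − 17,400 = 6,340 kg; Δv = 352×9.8×ln(3.744) = 3449.6×1.3203 ≈ 4554 m/s.
Total Δv = 4288 + 3721 + 4554 = 12563 m/s.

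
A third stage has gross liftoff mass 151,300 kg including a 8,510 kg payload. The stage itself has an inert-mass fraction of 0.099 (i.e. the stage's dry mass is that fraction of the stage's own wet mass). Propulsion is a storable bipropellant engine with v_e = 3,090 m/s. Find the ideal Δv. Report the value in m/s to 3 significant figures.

Stage wet mass = m₀ − payload = 151,300 − 8,510 = 142,790 kg.
Stage dry mass = ε × stage wet mass = 0.099 × 142,790 = 14,136.2 kg.
Burnout mass m_f = stage dry + payload = 14,136.2 + 8,510 = 22,646.2 kg.
Rocket equation: Δv = v_e · ln(151,300/22,646.2) = 3090.0 × ln(6.681) = 3090.0 × 1.8993 ≈ 5869 m/s.

Δv ≈ 5870 m/s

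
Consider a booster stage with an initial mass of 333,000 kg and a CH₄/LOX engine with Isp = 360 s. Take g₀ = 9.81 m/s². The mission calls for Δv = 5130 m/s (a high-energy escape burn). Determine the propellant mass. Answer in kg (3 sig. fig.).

v_e = Isp · g₀ = 360 × 9.81 = 3531.6 m/s.
m₀/m_f = exp(Δv / v_e) = exp(5130 / 3531.6) = exp(1.4526) = 4.2742.
m_f = 333,000 / 4.2742 = 77,909.3 kg, so propellant = m₀ − m_f = 333,000 − 77,909.3 = 255,090.7 kg.

propellant mass ≈ 255000 kg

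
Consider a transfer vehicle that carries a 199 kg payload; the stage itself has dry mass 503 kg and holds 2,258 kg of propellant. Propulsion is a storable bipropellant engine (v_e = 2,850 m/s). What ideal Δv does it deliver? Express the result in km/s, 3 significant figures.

m₀ = payload + dry + propellant = 199 + 503 + 2,258 = 2,960 kg.
m_f = payload + dry = 199 + 503 = 702 kg.
Δv = v_e · ln(m₀/m_f) = 2850.0 × ln(4.217) = 2850.0 × 1.4390 ≈ 4101.2 m/s.

Δv ≈ 4.10 km/s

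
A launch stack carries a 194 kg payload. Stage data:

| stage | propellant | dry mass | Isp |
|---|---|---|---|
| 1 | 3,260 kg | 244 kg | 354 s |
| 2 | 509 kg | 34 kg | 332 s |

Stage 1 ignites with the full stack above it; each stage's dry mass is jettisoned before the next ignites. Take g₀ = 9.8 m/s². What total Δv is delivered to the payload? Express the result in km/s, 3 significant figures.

Ignition mass of stage 1 = 3,260+244 + 509+34 + 194 = 4,241 kg.
Stage 1: m₀ = 4,241 kg, m_f = 4,241 − 3,260 = 981 kg; Δv = 354×9.8×ln(4.323) = 3469.2×1.4640 ≈ 5079 m/s.
Stage 2: m₀ = 737 kg, m_f = 737 − 509 = 228 kg; Δv = 332×9.8×ln(3.232) = 3253.6×1.1732 ≈ 3817 m/s.
Total Δv = 5079 + 3817 = 8896 m/s.

Δv ≈ 8.90 km/s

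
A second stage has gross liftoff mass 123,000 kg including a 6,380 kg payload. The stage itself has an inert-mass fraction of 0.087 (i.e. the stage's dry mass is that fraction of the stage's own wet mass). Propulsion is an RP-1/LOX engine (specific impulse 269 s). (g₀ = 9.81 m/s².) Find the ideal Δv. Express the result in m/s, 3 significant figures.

Δv ≈ 5300 m/s

Stage wet mass = m₀ − payload = 123,000 − 6,380 = 116,620 kg.
Stage dry mass = ε × stage wet mass = 0.087 × 116,620 = 10,145.9 kg.
Burnout mass m_f = stage dry + payload = 10,145.9 + 6,380 = 16,525.9 kg.
v_e = Isp · g₀ = 269 × 9.81 = 2638.9 m/s.
Using Δv = v_e ln(m₀/m_f): Δv = v_e · ln(123,000/16,525.9) = 2638.9 × ln(7.443) = 2638.9 × 2.0073 ≈ 5297 m/s.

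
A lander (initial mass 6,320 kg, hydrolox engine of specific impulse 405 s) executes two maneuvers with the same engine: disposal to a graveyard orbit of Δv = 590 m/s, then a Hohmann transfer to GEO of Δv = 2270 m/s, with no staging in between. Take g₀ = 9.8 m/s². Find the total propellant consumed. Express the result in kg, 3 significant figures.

total propellant consumed ≈ 3250 kg

v_e = Isp · g₀ = 405 × 9.8 = 3969.0 m/s.
After the first burn: m = 6320 × exp(−590/3969.0) = 6320 × 0.86187 = 5,447.02 kg.
After the second burn: m = 5,447.02 × exp(−2270/3969.0) = 5,447.02 × 0.56443 = 3,074.46 kg.
Total propellant = m₀ − m_final = 6320 − 3,074.46 = 3,245.54 kg.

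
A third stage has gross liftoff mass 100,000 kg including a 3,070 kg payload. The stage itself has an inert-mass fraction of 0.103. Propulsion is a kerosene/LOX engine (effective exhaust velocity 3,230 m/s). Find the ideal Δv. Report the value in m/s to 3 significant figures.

Stage wet mass = m₀ − payload = 100,000 − 3,070 = 96,930 kg.
Stage dry mass = ε × stage wet mass = 0.103 × 96,930 = 9,983.79 kg.
Burnout mass m_f = stage dry + payload = 9,983.79 + 3,070 = 13,053.79 kg.
Δv = v_e · ln(100,000/13,053.79) = 3230.0 × ln(7.661) = 3230.0 × 2.0361 ≈ 6577 m/s.

Δv ≈ 6580 m/s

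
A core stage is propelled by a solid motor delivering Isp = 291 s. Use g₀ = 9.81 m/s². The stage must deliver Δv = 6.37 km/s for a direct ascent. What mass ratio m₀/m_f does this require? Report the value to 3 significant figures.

mass ratio ≈ 9.31

v_e = Isp · g₀ = 291 × 9.81 = 2854.7 m/s.
m₀/m_f = exp(Δv / v_e) = exp(6370 / 2854.7) = exp(2.2314) = 9.3129.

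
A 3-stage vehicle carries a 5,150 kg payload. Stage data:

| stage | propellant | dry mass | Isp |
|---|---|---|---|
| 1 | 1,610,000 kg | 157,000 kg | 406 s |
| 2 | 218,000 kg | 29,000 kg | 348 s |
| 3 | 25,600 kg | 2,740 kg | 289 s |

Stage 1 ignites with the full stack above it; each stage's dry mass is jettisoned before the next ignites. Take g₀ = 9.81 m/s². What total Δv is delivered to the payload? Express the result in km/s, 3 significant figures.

Δv ≈ 15.4 km/s

Ignition mass of stage 1 = 1,610,000+157,000 + 218,000+29,000 + 25,600+2,740 + 5,150 = 2,047,490 kg.
Stage 1: m₀ = 2,047,490 kg, m_f = 2,047,490 − 1,610,000 = 437,490 kg; Δv = 406×9.81×ln(4.68) = 3982.9×1.5433 ≈ 6147 m/s.
Stage 2: m₀ = 280,490 kg, m_f = 280,490 − 218,000 = 62,490 kg; Δv = 348×9.81×ln(4.489) = 3413.9×1.5015 ≈ 5126 m/s.
Stage 3: m₀ = 33,490 kg, m_f = 33,490 − 25,600 = 7,890 kg; Δv = 289×9.81×ln(4.245) = 2835.1×1.4457 ≈ 4099 m/s.
Total Δv = 6147 + 5126 + 4099 = 15372 m/s.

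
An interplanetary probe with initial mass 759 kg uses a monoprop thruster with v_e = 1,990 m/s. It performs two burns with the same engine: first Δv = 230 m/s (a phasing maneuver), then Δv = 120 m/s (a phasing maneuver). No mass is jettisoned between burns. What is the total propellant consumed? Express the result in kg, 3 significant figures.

After the first burn: m = 759 × exp(−230/1990.0) = 759 × 0.89085 = 676.155 kg.
After the second burn: m = 676.155 × exp(−120/1990.0) = 676.155 × 0.94148 = 636.586 kg.
Total propellant = m₀ − m_final = 759 − 636.586 = 122.414 kg.

total propellant consumed ≈ 122 kg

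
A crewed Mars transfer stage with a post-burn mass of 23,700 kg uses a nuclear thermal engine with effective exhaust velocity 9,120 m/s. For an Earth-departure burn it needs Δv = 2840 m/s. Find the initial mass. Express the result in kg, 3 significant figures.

From the ideal rocket equation, m₀/m_f = exp(Δv / v_e) = exp(2840 / 9120.0) = exp(0.3114) = 1.3653.
m₀ = m_f × 1.3653 = 23,700 × 1.3653 = 32,357.6 kg.

initial mass ≈ 32400 kg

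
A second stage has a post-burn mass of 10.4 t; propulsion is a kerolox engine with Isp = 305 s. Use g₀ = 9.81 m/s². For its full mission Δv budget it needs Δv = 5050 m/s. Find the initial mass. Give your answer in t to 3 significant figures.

v_e = Isp · g₀ = 305 × 9.81 = 2992.1 m/s.
By the Tsiolkovsky rocket equation, m₀/m_f = exp(Δv / v_e) = exp(5050 / 2992.1) = exp(1.6878) = 5.4076.
m₀ = m_f × 5.4076 = 10.4 × 5.4076 = 56.239 t.

initial mass ≈ 56.2 t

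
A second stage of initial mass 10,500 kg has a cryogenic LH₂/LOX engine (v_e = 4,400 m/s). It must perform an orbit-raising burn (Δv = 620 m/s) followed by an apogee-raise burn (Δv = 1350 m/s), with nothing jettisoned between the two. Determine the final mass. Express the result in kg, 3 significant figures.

After the first burn: m = 10500 × exp(−620/4400.0) = 10500 × 0.86857 = 9,119.99 kg.
After the second burn: m = 9,119.99 × exp(−1350/4400.0) = 9,119.99 × 0.73578 = 6,710.31 kg.

final mass ≈ 6710 kg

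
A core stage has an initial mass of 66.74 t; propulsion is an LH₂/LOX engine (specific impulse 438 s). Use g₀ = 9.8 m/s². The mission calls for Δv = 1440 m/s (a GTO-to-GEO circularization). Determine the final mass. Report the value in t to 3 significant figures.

v_e = Isp · g₀ = 438 × 9.8 = 4292.4 m/s.
Using Δv = v_e ln(m₀/m_f): m₀/m_f = exp(Δv / v_e) = exp(1440 / 4292.4) = exp(0.3355) = 1.3986.
m_f = m₀ / 1.3986 = 66.74 / 1.3986 = 47.7191 t.

final mass ≈ 47.7 t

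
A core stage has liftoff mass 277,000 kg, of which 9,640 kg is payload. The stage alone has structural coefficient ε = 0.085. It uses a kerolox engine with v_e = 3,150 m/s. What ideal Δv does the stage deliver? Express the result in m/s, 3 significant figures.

Δv ≈ 6760 m/s

Stage wet mass = m₀ − payload = 277,000 − 9,640 = 267,360 kg.
Stage dry mass = ε × stage wet mass = 0.085 × 267,360 = 22,725.6 kg.
Burnout mass m_f = stage dry + payload = 22,725.6 + 9,640 = 32,365.6 kg.
Rocket equation: Δv = v_e · ln(277,000/32,365.6) = 3150.0 × ln(8.558) = 3150.0 × 2.1469 ≈ 6763 m/s.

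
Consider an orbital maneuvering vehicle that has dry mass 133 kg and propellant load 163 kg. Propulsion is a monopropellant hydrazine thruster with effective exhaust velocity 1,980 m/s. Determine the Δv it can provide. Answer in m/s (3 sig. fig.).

m₀ = m_dry + m_prop = 133 + 163 = 296 kg.
Rocket equation: Δv = v_e · ln(m₀/m_f) = 1980.0 × ln(2.226) = 1980.0 × 0.8000 ≈ 1584.0 m/s.

Δv ≈ 1580 m/s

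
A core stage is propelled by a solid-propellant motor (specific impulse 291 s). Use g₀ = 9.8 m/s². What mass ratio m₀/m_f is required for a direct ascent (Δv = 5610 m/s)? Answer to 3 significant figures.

v_e = Isp · g₀ = 291 × 9.8 = 2851.8 m/s.
Rocket equation: m₀/m_f = exp(Δv / v_e) = exp(5610 / 2851.8) = exp(1.9672) = 7.1505.

mass ratio ≈ 7.15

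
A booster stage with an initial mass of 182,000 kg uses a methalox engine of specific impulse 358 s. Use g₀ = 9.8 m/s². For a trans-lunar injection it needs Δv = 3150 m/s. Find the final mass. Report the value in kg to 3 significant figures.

v_e = Isp · g₀ = 358 × 9.8 = 3508.4 m/s.
m₀/m_f = exp(Δv / v_e) = exp(3150 / 3508.4) = exp(0.8978) = 2.4543.
m_f = m₀ / 2.4543 = 182,000 / 2.4543 = 74,155.6 kg.

final mass ≈ 74200 kg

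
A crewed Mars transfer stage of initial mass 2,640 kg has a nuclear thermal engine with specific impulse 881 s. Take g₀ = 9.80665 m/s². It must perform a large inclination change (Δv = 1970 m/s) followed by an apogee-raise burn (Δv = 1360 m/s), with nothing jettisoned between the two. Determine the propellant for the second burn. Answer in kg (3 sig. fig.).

v_e = Isp · g₀ = 881 × 9.80665 = 8639.7 m/s.
After the first burn: m = 2640 × exp(−1970/8639.7) = 2640 × 0.79611 = 2,101.73 kg.
After the second burn: m = 2,101.73 × exp(−1360/8639.7) = 2,101.73 × 0.85435 = 1,795.61 kg.
Second-burn propellant = 2,101.73 − 1,795.61 = 306.12 kg.

propellant for the second burn ≈ 306 kg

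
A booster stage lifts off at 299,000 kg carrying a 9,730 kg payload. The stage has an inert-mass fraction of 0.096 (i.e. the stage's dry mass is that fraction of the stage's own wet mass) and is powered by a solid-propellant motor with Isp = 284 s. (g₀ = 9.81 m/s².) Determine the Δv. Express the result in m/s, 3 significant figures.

Δv ≈ 5780 m/s

Stage wet mass = m₀ − payload = 299,000 − 9,730 = 289,270 kg.
Stage dry mass = ε × stage wet mass = 0.096 × 289,270 = 27,769.9 kg.
Burnout mass m_f = stage dry + payload = 27,769.9 + 9,730 = 37,499.9 kg.
v_e = Isp · g₀ = 284 × 9.81 = 2786.0 m/s.
Using Δv = v_e ln(m₀/m_f): Δv = v_e · ln(299,000/37,499.9) = 2786.0 × ln(7.973) = 2786.0 × 2.0761 ≈ 5784 m/s.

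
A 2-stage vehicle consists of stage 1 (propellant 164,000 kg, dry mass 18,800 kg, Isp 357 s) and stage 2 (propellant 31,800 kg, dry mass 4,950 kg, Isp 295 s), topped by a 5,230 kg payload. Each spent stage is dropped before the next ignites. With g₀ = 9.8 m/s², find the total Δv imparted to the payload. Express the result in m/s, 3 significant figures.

Δv ≈ 8670 m/s

Ignition mass of stage 1 = 164,000+18,800 + 31,800+4,950 + 5,230 = 224,780 kg.
Stage 1: m₀ = 224,780 kg, m_f = 224,780 − 164,000 = 60,780 kg; Δv = 357×9.8×ln(3.698) = 3498.6×1.3079 ≈ 4576 m/s.
Stage 2: m₀ = 41,980 kg, m_f = 41,980 − 31,800 = 10,180 kg; Δv = 295×9.8×ln(4.124) = 2891.0×1.4168 ≈ 4096 m/s.
Total Δv = 4576 + 4096 = 8672 m/s.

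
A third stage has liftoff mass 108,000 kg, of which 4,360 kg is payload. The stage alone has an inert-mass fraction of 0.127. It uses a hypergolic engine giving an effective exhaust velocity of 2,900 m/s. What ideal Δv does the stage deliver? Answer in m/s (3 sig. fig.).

Stage wet mass = m₀ − payload = 108,000 − 4,360 = 103,640 kg.
Stage dry mass = ε × stage wet mass = 0.127 × 103,640 = 13,162.3 kg.
Burnout mass m_f = stage dry + payload = 13,162.3 + 4,360 = 17,522.3 kg.
Rocket equation: Δv = v_e · ln(108,000/17,522.3) = 2900.0 × ln(6.164) = 2900.0 × 1.8187 ≈ 5274 m/s.

Δv ≈ 5270 m/s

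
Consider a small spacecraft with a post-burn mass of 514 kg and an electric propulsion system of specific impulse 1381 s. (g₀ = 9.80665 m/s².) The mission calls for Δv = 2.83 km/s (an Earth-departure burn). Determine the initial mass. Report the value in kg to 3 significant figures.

initial mass ≈ 633 kg

v_e = Isp · g₀ = 1381 × 9.80665 = 13543.0 m/s.
From the ideal rocket equation, m₀/m_f = exp(Δv / v_e) = exp(2830 / 13543.0) = exp(0.2090) = 1.2324.
m₀ = m_f × 1.2324 = 514 × 1.2324 = 633.454 kg.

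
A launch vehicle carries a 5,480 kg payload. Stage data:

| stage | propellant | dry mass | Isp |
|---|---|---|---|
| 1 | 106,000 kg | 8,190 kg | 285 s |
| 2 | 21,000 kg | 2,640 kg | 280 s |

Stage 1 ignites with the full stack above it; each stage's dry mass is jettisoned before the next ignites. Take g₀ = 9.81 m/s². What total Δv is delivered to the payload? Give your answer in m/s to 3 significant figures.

Ignition mass of stage 1 = 106,000+8,190 + 21,000+2,640 + 5,480 = 143,310 kg.
Stage 1: m₀ = 143,310 kg, m_f = 143,310 − 106,000 = 37,310 kg; Δv = 285×9.81×ln(3.841) = 2795.9×1.3457 ≈ 3763 m/s.
Stage 2: m₀ = 29,120 kg, m_f = 29,120 − 21,000 = 8,120 kg; Δv = 280×9.81×ln(3.586) = 2746.8×1.2771 ≈ 3508 m/s.
Total Δv = 3763 + 3508 = 7271 m/s.

Δv ≈ 7270 m/s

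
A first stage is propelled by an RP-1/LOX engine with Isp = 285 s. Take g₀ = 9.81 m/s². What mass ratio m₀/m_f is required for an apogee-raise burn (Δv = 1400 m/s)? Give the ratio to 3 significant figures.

v_e = Isp · g₀ = 285 × 9.81 = 2795.9 m/s.
By the Tsiolkovsky rocket equation, m₀/m_f = exp(Δv / v_e) = exp(1400 / 2795.9) = exp(0.5007) = 1.6499.

mass ratio ≈ 1.65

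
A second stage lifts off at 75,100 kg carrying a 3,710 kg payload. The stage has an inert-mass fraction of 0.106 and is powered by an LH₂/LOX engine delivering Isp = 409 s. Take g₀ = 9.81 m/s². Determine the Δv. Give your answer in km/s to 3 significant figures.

Δv ≈ 7.61 km/s

Stage wet mass = m₀ − payload = 75,100 − 3,710 = 71,390 kg.
Stage dry mass = ε × stage wet mass = 0.106 × 71,390 = 7,567.34 kg.
Burnout mass m_f = stage dry + payload = 7,567.34 + 3,710 = 11,277.34 kg.
v_e = Isp · g₀ = 409 × 9.81 = 4012.3 m/s.
Using Δv = v_e ln(m₀/m_f): Δv = v_e · ln(75,100/11,277.34) = 4012.3 × ln(6.659) = 4012.3 × 1.8960 ≈ 7607 m/s.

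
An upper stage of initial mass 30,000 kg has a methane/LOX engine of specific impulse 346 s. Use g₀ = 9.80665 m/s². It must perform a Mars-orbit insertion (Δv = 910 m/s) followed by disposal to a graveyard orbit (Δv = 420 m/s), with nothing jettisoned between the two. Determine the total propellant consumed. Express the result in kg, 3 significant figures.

total propellant consumed ≈ 9730 kg

v_e = Isp · g₀ = 346 × 9.80665 = 3393.1 m/s.
After the first burn: m = 30000 × exp(−910/3393.1) = 30000 × 0.76476 = 22,942.8 kg.
After the second burn: m = 22,942.8 × exp(−420/3393.1) = 22,942.8 × 0.88357 = 20,271.6 kg.
Total propellant = m₀ − m_final = 30000 − 20,271.6 = 9,728.4 kg.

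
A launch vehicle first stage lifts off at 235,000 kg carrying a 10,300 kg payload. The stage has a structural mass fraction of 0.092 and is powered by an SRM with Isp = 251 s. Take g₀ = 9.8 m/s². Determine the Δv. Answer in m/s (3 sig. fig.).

Δv ≈ 4980 m/s

Stage wet mass = m₀ − payload = 235,000 − 10,300 = 224,700 kg.
Stage dry mass = ε × stage wet mass = 0.092 × 224,700 = 20,672.4 kg.
Burnout mass m_f = stage dry + payload = 20,672.4 + 10,300 = 30,972.4 kg.
v_e = Isp · g₀ = 251 × 9.8 = 2459.8 m/s.
From the ideal rocket equation, Δv = v_e · ln(235,000/30,972.4) = 2459.8 × ln(7.587) = 2459.8 × 2.0265 ≈ 4985 m/s.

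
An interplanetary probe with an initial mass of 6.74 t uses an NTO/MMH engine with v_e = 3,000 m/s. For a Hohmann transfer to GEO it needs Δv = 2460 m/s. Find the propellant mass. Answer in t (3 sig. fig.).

propellant mass ≈ 3.77 t

m₀/m_f = exp(Δv / v_e) = exp(2460 / 3000.0) = exp(0.8200) = 2.2705.
m_f = 6.74 / 2.2705 = 2.96851 t, so propellant = m₀ − m_f = 6.74 − 2.96851 = 3.77149 t.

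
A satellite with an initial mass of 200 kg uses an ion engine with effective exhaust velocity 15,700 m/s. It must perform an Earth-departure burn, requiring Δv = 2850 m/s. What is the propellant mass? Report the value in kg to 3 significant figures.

By the Tsiolkovsky rocket equation, m₀/m_f = exp(Δv / v_e) = exp(2850 / 15700.0) = exp(0.1815) = 1.1990.
m_f = 200 / 1.1990 = 166.806 kg, so propellant = m₀ − m_f = 200 − 166.806 = 33.194 kg.

propellant mass ≈ 33.2 kg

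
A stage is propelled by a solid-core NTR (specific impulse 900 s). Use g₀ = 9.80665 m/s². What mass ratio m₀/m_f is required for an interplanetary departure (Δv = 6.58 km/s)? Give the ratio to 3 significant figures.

mass ratio ≈ 2.11

v_e = Isp · g₀ = 900 × 9.80665 = 8826.0 m/s.
Rocket equation: m₀/m_f = exp(Δv / v_e) = exp(6580 / 8826.0) = exp(0.7455) = 2.1075.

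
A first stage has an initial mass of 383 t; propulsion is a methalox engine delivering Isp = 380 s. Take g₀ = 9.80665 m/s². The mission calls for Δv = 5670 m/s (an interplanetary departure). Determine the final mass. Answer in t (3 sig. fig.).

v_e = Isp · g₀ = 380 × 9.80665 = 3726.5 m/s.
Using Δv = v_e ln(m₀/m_f): m₀/m_f = exp(Δv / v_e) = exp(5670 / 3726.5) = exp(1.5215) = 4.5792.
m_f = m₀ / 4.5792 = 383 / 4.5792 = 83.6391 t.

final mass ≈ 83.6 t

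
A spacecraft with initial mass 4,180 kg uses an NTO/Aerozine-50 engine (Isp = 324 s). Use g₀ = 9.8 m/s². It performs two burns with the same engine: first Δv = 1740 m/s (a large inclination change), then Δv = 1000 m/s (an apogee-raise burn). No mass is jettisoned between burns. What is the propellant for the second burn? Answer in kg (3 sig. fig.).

v_e = Isp · g₀ = 324 × 9.8 = 3175.2 m/s.
After the first burn: m = 4180 × exp(−1740/3175.2) = 4180 × 0.57811 = 2,416.5 kg.
After the second burn: m = 2,416.5 × exp(−1000/3175.2) = 2,416.5 × 0.72983 = 1,763.63 kg.
Second-burn propellant = 2,416.5 − 1,763.63 = 652.87 kg.

propellant for the second burn ≈ 653 kg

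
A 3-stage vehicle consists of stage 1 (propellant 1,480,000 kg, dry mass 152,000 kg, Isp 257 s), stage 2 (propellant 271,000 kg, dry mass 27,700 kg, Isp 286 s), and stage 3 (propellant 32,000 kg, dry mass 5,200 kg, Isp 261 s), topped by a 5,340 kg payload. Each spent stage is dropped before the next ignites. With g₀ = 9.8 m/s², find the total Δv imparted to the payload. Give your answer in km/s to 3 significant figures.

Δv ≈ 11.5 km/s

Ignition mass of stage 1 = 1,480,000+152,000 + 271,000+27,700 + 32,000+5,200 + 5,340 = 1,973,240 kg.
Stage 1: m₀ = 1,973,240 kg, m_f = 1,973,240 − 1,480,000 = 493,240 kg; Δv = 257×9.8×ln(4.001) = 2518.6×1.3864 ≈ 3492 m/s.
Stage 2: m₀ = 341,240 kg, m_f = 341,240 − 271,000 = 70,240 kg; Δv = 286×9.8×ln(4.858) = 2802.8×1.5807 ≈ 4430 m/s.
Stage 3: m₀ = 42,540 kg, m_f = 42,540 − 32,000 = 10,540 kg; Δv = 261×9.8×ln(4.036) = 2557.8×1.3953 ≈ 3569 m/s.
Total Δv = 3492 + 4430 + 3569 = 11491 m/s.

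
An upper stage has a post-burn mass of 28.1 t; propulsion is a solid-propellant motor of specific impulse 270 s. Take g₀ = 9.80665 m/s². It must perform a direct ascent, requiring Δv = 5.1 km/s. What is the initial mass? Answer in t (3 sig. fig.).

v_e = Isp · g₀ = 270 × 9.80665 = 2647.8 m/s.
Using Δv = v_e ln(m₀/m_f): m₀/m_f = exp(Δv / v_e) = exp(5100 / 2647.8) = exp(1.9261) = 6.8629.
m₀ = m_f × 6.8629 = 28.1 × 6.8629 = 192.847 t.

initial mass ≈ 193 t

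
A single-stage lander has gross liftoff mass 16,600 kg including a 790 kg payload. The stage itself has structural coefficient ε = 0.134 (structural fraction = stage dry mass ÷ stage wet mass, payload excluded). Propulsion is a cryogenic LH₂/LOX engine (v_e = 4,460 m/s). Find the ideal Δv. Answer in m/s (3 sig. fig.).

Stage wet mass = m₀ − payload = 16,600 − 790 = 15,810 kg.
Stage dry mass = ε × stage wet mass = 0.134 × 15,810 = 2,118.54 kg.
Burnout mass m_f = stage dry + payload = 2,118.54 + 790 = 2,908.54 kg.
Δv = v_e · ln(16,600/2,908.54) = 4460.0 × ln(5.707) = 4460.0 × 1.7418 ≈ 7768 m/s.

Δv ≈ 7770 m/s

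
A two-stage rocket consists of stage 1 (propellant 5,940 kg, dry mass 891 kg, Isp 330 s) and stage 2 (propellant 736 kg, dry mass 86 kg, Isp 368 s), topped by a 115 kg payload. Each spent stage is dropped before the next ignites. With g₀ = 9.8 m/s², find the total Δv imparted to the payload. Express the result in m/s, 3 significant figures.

Δv ≈ 10200 m/s

Ignition mass of stage 1 = 5,940+891 + 736+86 + 115 = 7,768 kg.
Stage 1: m₀ = 7,768 kg, m_f = 7,768 − 5,940 = 1,828 kg; Δv = 330×9.8×ln(4.249) = 3234.0×1.4468 ≈ 4679 m/s.
Stage 2: m₀ = 937 kg, m_f = 937 − 736 = 201 kg; Δv = 368×9.8×ln(4.662) = 3606.4×1.5394 ≈ 5552 m/s.
Total Δv = 4679 + 5552 = 10231 m/s.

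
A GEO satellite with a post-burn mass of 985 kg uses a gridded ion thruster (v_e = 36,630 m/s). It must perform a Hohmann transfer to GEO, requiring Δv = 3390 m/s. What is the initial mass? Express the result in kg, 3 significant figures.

m₀/m_f = exp(Δv / v_e) = exp(3390 / 36630.0) = exp(0.0925) = 1.0970.
m₀ = m_f × 1.0970 = 985 × 1.0970 = 1,080.55 kg.

initial mass ≈ 1080 kg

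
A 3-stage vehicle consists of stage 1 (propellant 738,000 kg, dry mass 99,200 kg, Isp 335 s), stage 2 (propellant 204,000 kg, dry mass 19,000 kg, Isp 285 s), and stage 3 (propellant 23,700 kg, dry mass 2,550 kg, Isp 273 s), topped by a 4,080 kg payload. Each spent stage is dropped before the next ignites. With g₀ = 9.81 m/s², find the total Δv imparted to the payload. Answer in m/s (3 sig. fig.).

Δv ≈ 12400 m/s

Ignition mass of stage 1 = 738,000+99,200 + 204,000+19,000 + 23,700+2,550 + 4,080 = 1,090,530 kg.
Stage 1: m₀ = 1,090,530 kg, m_f = 1,090,530 − 738,000 = 352,530 kg; Δv = 335×9.81×ln(3.093) = 3286.4×1.1293 ≈ 3711 m/s.
Stage 2: m₀ = 253,330 kg, m_f = 253,330 − 204,000 = 49,330 kg; Δv = 285×9.81×ln(5.135) = 2795.9×1.6362 ≈ 4574 m/s.
Stage 3: m₀ = 30,330 kg, m_f = 30,330 − 23,700 = 6,630 kg; Δv = 273×9.81×ln(4.575) = 2678.1×1.5205 ≈ 4072 m/s.
Total Δv = 3711 + 4574 + 4072 = 12357 m/s.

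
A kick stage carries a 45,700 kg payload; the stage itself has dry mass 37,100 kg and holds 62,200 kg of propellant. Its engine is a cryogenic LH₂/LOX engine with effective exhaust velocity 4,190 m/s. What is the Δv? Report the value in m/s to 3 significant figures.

Δv ≈ 2350 m/s

m₀ = payload + dry + propellant = 45,700 + 37,100 + 62,200 = 145,000 kg.
m_f = payload + dry = 45,700 + 37,100 = 82,800 kg.
By the Tsiolkovsky rocket equation, Δv = v_e · ln(m₀/m_f) = 4190.0 × ln(1.751) = 4190.0 × 0.5603 ≈ 2347.7 m/s.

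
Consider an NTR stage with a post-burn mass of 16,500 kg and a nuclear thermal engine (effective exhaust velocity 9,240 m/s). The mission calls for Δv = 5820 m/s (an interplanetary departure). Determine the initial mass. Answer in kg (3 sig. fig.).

By the Tsiolkovsky rocket equation, m₀/m_f = exp(Δv / v_e) = exp(5820 / 9240.0) = exp(0.6299) = 1.8774.
m₀ = m_f × 1.8774 = 16,500 × 1.8774 = 30,977.1 kg.

initial mass ≈ 31000 kg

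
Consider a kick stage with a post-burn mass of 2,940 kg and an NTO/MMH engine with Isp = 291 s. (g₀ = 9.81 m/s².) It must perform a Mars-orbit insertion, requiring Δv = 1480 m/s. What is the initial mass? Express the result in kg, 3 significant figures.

initial mass ≈ 4940 kg

v_e = Isp · g₀ = 291 × 9.81 = 2854.7 m/s.
m₀/m_f = exp(Δv / v_e) = exp(1480 / 2854.7) = exp(0.5184) = 1.6794.
m₀ = m_f × 1.6794 = 2,940 × 1.6794 = 4,937.44 kg.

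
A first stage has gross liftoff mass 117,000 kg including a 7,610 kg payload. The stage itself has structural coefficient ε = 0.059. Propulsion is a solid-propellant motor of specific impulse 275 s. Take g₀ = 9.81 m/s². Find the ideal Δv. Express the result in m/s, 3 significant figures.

Stage wet mass = m₀ − payload = 117,000 − 7,610 = 109,390 kg.
Stage dry mass = ε × stage wet mass = 0.059 × 109,390 = 6,454.01 kg.
Burnout mass m_f = stage dry + payload = 6,454.01 + 7,610 = 14,064.01 kg.
v_e = Isp · g₀ = 275 × 9.81 = 2697.8 m/s.
Δv = v_e · ln(117,000/14,064.01) = 2697.8 × ln(8.319) = 2697.8 × 2.1186 ≈ 5715 m/s.

Δv ≈ 5720 m/s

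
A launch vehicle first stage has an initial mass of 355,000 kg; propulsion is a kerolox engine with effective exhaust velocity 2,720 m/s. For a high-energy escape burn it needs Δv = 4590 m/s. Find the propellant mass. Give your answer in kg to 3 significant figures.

propellant mass ≈ 289000 kg

m₀/m_f = exp(Δv / v_e) = exp(4590 / 2720.0) = exp(1.6875) = 5.4059.
m_f = 355,000 / 5.4059 = 65,669 kg, so propellant = m₀ − m_f = 355,000 − 65,669 = 289,331 kg.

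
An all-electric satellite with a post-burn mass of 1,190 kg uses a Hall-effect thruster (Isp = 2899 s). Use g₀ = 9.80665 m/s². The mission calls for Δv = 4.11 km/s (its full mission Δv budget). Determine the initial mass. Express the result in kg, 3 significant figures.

v_e = Isp · g₀ = 2899 × 9.80665 = 28429.5 m/s.
From the ideal rocket equation, m₀/m_f = exp(Δv / v_e) = exp(4110 / 28429.5) = exp(0.1446) = 1.1555.
m₀ = m_f × 1.1555 = 1,190 × 1.1555 = 1,375.05 kg.

initial mass ≈ 1380 kg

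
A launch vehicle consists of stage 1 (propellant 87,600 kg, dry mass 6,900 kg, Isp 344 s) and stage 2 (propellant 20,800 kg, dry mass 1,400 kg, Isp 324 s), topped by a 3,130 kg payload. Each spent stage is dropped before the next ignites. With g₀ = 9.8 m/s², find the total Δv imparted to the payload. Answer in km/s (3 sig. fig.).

Δv ≈ 9.89 km/s

Ignition mass of stage 1 = 87,600+6,900 + 20,800+1,400 + 3,130 = 119,830 kg.
Stage 1: m₀ = 119,830 kg, m_f = 119,830 − 87,600 = 32,230 kg; Δv = 344×9.8×ln(3.718) = 3371.2×1.3132 ≈ 4427 m/s.
Stage 2: m₀ = 25,330 kg, m_f = 25,330 − 20,800 = 4,530 kg; Δv = 324×9.8×ln(5.592) = 3175.2×1.7213 ≈ 5465 m/s.
Total Δv = 4427 + 5465 = 9892 m/s.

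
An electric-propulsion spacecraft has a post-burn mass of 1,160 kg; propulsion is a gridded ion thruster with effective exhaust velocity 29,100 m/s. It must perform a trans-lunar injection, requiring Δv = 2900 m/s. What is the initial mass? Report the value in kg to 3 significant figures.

Using Δv = v_e ln(m₀/m_f): m₀/m_f = exp(Δv / v_e) = exp(2900 / 29100.0) = exp(0.0997) = 1.1048.
m₀ = m_f × 1.1048 = 1,160 × 1.1048 = 1,281.57 kg.

initial mass ≈ 1280 kg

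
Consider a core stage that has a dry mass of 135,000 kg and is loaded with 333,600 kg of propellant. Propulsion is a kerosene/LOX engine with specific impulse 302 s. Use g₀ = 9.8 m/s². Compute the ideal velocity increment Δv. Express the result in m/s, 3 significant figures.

v_e = Isp · g₀ = 302 × 9.8 = 2959.6 m/s.
m₀ = m_dry + m_prop = 135,000 + 333,600 = 468,600 kg.
Δv = v_e · ln(m₀/m_f) = 2959.6 × ln(3.471) = 2959.6 × 1.2445 ≈ 3683.1 m/s.

Δv ≈ 3680 m/s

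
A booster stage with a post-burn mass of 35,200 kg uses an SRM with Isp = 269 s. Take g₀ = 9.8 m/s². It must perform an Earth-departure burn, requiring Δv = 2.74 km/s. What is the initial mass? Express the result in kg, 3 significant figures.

v_e = Isp · g₀ = 269 × 9.8 = 2636.2 m/s.
m₀/m_f = exp(Δv / v_e) = exp(2740 / 2636.2) = exp(1.0394) = 2.8274.
m₀ = m_f × 2.8274 = 35,200 × 2.8274 = 99,524.5 kg.

initial mass ≈ 99500 kg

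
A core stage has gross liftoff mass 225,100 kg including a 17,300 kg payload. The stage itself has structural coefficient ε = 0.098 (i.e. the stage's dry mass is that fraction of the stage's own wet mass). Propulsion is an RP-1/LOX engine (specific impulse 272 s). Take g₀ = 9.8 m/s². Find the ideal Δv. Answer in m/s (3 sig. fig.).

Δv ≈ 4770 m/s

Stage wet mass = m₀ − payload = 225,100 − 17,300 = 207,800 kg.
Stage dry mass = ε × stage wet mass = 0.098 × 207,800 = 20,364.4 kg.
Burnout mass m_f = stage dry + payload = 20,364.4 + 17,300 = 37,664.4 kg.
v_e = Isp · g₀ = 272 × 9.8 = 2665.6 m/s.
From the ideal rocket equation, Δv = v_e · ln(225,100/37,664.4) = 2665.6 × ln(5.976) = 2665.6 × 1.7878 ≈ 4766 m/s.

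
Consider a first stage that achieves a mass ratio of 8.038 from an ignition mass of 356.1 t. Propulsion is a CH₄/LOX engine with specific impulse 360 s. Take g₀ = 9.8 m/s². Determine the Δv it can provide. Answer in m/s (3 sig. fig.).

Δv ≈ 7350 m/s

v_e = Isp · g₀ = 360 × 9.8 = 3528.0 m/s.
Δv = v_e · ln(8.038) = 3528.0 × 2.0842 ≈ 7353.0 m/s.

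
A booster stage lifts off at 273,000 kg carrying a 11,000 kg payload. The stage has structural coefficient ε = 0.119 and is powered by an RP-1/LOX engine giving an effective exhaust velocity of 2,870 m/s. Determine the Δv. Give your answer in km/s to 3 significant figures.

Stage wet mass = m₀ − payload = 273,000 − 11,000 = 262,000 kg.
Stage dry mass = ε × stage wet mass = 0.119 × 262,000 = 31,178 kg.
Burnout mass m_f = stage dry + payload = 31,178 + 11,000 = 42,178 kg.
Using Δv = v_e ln(m₀/m_f): Δv = v_e · ln(273,000/42,178) = 2870.0 × ln(6.473) = 2870.0 × 1.8676 ≈ 5360 m/s.

Δv ≈ 5.36 km/s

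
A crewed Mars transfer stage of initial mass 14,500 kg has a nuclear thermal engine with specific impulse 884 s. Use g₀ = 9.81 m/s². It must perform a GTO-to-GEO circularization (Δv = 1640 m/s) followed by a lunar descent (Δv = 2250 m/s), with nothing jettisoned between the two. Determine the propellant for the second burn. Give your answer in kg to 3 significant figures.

propellant for the second burn ≈ 2740 kg

v_e = Isp · g₀ = 884 × 9.81 = 8672.0 m/s.
After the first burn: m = 14500 × exp(−1640/8672.0) = 14500 × 0.82769 = 12,001.5 kg.
After the second burn: m = 12,001.5 × exp(−2250/8672.0) = 12,001.5 × 0.77147 = 9,258.8 kg.
Second-burn propellant = 12,001.5 − 9,258.8 = 2,742.7 kg.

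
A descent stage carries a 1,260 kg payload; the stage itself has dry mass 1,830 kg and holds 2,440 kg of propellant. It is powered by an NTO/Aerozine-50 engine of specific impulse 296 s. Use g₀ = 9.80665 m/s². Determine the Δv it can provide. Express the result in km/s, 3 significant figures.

v_e = Isp · g₀ = 296 × 9.80665 = 2902.8 m/s.
m₀ = payload + dry + propellant = 1,260 + 1,830 + 2,440 = 5,530 kg.
m_f = payload + dry = 1,260 + 1,830 = 3,090 kg.
Using Δv = v_e ln(m₀/m_f): Δv = v_e · ln(m₀/m_f) = 2902.8 × ln(1.79) = 2902.8 × 0.5820 ≈ 1689.5 m/s.

Δv ≈ 1.69 km/s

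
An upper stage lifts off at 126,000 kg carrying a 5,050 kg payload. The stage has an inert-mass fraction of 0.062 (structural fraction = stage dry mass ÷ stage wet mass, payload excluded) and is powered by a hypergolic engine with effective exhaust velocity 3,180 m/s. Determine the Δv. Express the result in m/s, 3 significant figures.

Δv ≈ 7340 m/s

Stage wet mass = m₀ − payload = 126,000 − 5,050 = 120,950 kg.
Stage dry mass = ε × stage wet mass = 0.062 × 120,950 = 7,498.9 kg.
Burnout mass m_f = stage dry + payload = 7,498.9 + 5,050 = 12,548.9 kg.
Using Δv = v_e ln(m₀/m_f): Δv = v_e · ln(126,000/12,548.9) = 3180.0 × ln(10.04) = 3180.0 × 2.3066 ≈ 7335 m/s.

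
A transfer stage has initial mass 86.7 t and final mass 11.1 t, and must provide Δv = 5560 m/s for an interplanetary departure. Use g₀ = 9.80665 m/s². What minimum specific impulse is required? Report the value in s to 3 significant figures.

Isp ≈ 276 s

ln(m₀/m_f) = ln(86700/11100) = ln(7.811) = 2.0555.
v_e = Δv / ln(m₀/m_f) = 5560 / 2.0555 = 2704.9 m/s.
Isp = v_e / g₀ = 2704.9 / 9.80665 = 275.8 s.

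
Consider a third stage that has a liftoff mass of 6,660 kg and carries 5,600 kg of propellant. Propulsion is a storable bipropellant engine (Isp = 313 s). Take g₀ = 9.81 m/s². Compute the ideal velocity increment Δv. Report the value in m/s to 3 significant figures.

v_e = Isp · g₀ = 313 × 9.81 = 3070.5 m/s.
m_f = m₀ − m_prop = 6,660 − 5,600 = 1,060 kg.
Rocket equation: Δv = v_e · ln(m₀/m_f) = 3070.5 × ln(6.283) = 3070.5 × 1.8379 ≈ 5643.2 m/s.

Δv ≈ 5640 m/s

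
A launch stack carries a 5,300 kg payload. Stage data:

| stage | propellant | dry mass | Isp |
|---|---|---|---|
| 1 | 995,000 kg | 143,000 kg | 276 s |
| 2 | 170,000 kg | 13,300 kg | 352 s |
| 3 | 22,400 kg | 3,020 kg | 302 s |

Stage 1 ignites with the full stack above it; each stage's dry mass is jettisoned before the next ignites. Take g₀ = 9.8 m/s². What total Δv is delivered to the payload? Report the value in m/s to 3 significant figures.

Ignition mass of stage 1 = 995,000+143,000 + 170,000+13,300 + 22,400+3,020 + 5,300 = 1,352,020 kg.
Stage 1: m₀ = 1,352,020 kg, m_f = 1,352,020 − 995,000 = 357,020 kg; Δv = 276×9.8×ln(3.787) = 2704.8×1.3316 ≈ 3602 m/s.
Stage 2: m₀ = 214,020 kg, m_f = 214,020 − 170,000 = 44,020 kg; Δv = 352×9.8×ln(4.862) = 3449.6×1.5814 ≈ 5455 m/s.
Stage 3: m₀ = 30,720 kg, m_f = 30,720 − 22,400 = 8,320 kg; Δv = 302×9.8×ln(3.692) = 2959.6×1.3063 ≈ 3866 m/s.
Total Δv = 3602 + 5455 + 3866 = 12923 m/s.

Δv ≈ 12900 m/s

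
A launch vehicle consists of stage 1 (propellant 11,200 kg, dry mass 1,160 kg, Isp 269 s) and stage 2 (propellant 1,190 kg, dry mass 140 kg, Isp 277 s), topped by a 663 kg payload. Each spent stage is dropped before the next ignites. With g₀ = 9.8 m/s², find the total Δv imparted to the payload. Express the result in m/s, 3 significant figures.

Δv ≈ 6460 m/s

Ignition mass of stage 1 = 11,200+1,160 + 1,190+140 + 663 = 14,353 kg.
Stage 1: m₀ = 14,353 kg, m_f = 14,353 − 11,200 = 3,153 kg; Δv = 269×9.8×ln(4.552) = 2636.2×1.5156 ≈ 3995 m/s.
Stage 2: m₀ = 1,993 kg, m_f = 1,993 − 1,190 = 803 kg; Δv = 277×9.8×ln(2.482) = 2714.6×0.9090 ≈ 2468 m/s.
Total Δv = 3995 + 2468 = 6463 m/s.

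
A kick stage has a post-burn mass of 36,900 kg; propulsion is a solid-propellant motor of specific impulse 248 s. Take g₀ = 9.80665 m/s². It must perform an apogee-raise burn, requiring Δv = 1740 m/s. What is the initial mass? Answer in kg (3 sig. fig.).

v_e = Isp · g₀ = 248 × 9.80665 = 2432.0 m/s.
Rocket equation: m₀/m_f = exp(Δv / v_e) = exp(1740 / 2432.0) = exp(0.7154) = 2.0451.
m₀ = m_f × 2.0451 = 36,900 × 2.0451 = 75,464.2 kg.

initial mass ≈ 75500 kg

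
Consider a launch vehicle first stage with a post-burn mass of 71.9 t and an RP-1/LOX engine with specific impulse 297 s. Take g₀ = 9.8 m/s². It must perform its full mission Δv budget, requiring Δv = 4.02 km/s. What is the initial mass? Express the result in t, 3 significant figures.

initial mass ≈ 286 t

v_e = Isp · g₀ = 297 × 9.8 = 2910.6 m/s.
Rocket equation: m₀/m_f = exp(Δv / v_e) = exp(4020 / 2910.6) = exp(1.3812) = 3.9795.
m₀ = m_f × 3.9795 = 71.9 × 3.9795 = 286.126 t.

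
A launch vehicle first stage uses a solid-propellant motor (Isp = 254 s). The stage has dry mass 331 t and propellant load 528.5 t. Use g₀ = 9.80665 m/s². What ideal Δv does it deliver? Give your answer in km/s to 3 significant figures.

Δv ≈ 2.38 km/s

v_e = Isp · g₀ = 254 × 9.80665 = 2490.9 m/s.
m₀ = m_dry + m_prop = 331 + 528.5 = 859.5 t.
Δv = v_e · ln(m₀/m_f) = 2490.9 × ln(2.597) = 2490.9 × 0.9542 ≈ 2376.9 m/s.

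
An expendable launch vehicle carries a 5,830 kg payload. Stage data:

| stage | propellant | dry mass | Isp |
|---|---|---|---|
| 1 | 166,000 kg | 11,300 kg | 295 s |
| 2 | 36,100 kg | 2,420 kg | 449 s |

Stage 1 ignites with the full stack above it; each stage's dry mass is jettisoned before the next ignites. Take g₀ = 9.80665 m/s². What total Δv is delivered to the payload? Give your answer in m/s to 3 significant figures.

Δv ≈ 11400 m/s

Ignition mass of stage 1 = 166,000+11,300 + 36,100+2,420 + 5,830 = 221,650 kg.
Stage 1: m₀ = 221,650 kg, m_f = 221,650 − 166,000 = 55,650 kg; Δv = 295×9.80665×ln(3.983) = 2893.0×1.3820 ≈ 3998 m/s.
Stage 2: m₀ = 44,350 kg, m_f = 44,350 − 36,100 = 8,250 kg; Δv = 449×9.80665×ln(5.376) = 4403.2×1.6819 ≈ 7406 m/s.
Total Δv = 3998 + 7406 = 11404 m/s.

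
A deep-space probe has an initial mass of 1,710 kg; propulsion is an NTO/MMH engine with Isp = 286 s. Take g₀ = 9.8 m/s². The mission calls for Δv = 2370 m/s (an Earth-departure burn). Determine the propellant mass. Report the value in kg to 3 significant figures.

propellant mass ≈ 976 kg

v_e = Isp · g₀ = 286 × 9.8 = 2802.8 m/s.
m₀/m_f = exp(Δv / v_e) = exp(2370 / 2802.8) = exp(0.8456) = 2.3293.
m_f = 1,710 / 2.3293 = 734.126 kg, so propellant = m₀ − m_f = 1,710 − 734.126 = 975.874 kg.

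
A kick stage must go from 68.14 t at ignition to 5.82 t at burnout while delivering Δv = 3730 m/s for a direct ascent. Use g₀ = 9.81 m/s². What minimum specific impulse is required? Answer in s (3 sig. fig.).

Isp ≈ 155 s

ln(m₀/m_f) = ln(68140/5820) = ln(11.71) = 2.4603.
v_e = Δv / ln(m₀/m_f) = 3730 / 2.4603 = 1516.1 m/s.
Isp = v_e / g₀ = 1516.1 / 9.81 = 154.5 s.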